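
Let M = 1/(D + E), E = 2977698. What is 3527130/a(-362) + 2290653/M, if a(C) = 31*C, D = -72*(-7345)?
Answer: 45069020898077289/5611 ≈ 8.0323e+12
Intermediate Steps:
D = 528840
M = 1/3506538 (M = 1/(528840 + 2977698) = 1/3506538 ≈ 2.8518e-7)
3527130/a(-362) + 2290653/M = 3527130/((31*(-362))) + 2290653/(1/3506538) = 3527130/(-11222) + 2290653*3506538 = 3527130*(-1/11222) + 8032261789314 = -1763565/5611 + 8032261789314 = 45069020898077289/5611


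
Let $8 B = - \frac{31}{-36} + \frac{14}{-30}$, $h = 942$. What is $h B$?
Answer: $\frac{11147}{240} \approx 46.446$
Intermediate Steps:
$B = \frac{71}{1440}$ ($B = \frac{- \frac{31}{-36} + \frac{14}{-30}}{8} = \frac{\left(-31\right) \left(- \frac{1}{36}\right) + 14 \left(- \frac{1}{30}\right)}{8} = \frac{\frac{31}{36} - \frac{7}{15}}{8} = \frac{1}{8} \cdot \frac{71}{180} = \frac{71}{1440} \approx 0.049306$)
$h B = 942 \cdot \frac{71}{1440} = \frac{11147}{240}$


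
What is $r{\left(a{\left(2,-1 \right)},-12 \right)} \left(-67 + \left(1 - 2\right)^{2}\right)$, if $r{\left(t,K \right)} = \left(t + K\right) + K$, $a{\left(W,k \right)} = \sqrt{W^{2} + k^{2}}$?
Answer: $1584 - 66 \sqrt{5} \approx 1436.4$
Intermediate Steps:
$r{\left(t,K \right)} = t + 2 K$ ($r{\left(t,K \right)} = \left(K + t\right) + K = t + 2 K$)
$r{\left(a{\left(2,-1 \right)},-12 \right)} \left(-67 + \left(1 - 2\right)^{2}\right) = \left(\sqrt{2^{2} + \left(-1\right)^{2}} + 2 \left(-12\right)\right) \left(-67 + \left(1 - 2\right)^{2}\right) = \left(\sqrt{4 + 1} - 24\right) \left(-67 + \left(-1\right)^{2}\right) = \left(\sqrt{5} - 24\right) \left(-67 + 1\right) = \left(-24 + \sqrt{5}\right) \left(-66\right) = 1584 - 66 \sqrt{5}$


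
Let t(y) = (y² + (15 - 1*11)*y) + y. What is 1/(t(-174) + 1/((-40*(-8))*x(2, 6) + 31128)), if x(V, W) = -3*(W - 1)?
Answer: 26328/774201169 ≈ 3.4007e-5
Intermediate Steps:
x(V, W) = 3 - 3*W (x(V, W) = -3*(-1 + W) = 3 - 3*W)
t(y) = y² + 5*y (t(y) = (y² + (15 - 11)*y) + y = (y² + 4*y) + y = y² + 5*y)
1/(t(-174) + 1/((-40*(-8))*x(2, 6) + 31128)) = 1/(-174*(5 - 174) + 1/((-40*(-8))*(3 - 3*6) + 31128)) = 1/(-174*(-169) + 1/(320*(3 - 18) + 31128)) = 1/(29406 + 1/(320*(-15) + 31128)) = 1/(29406 + 1/(-4800 + 31128)) = 1/(29406 + 1/26328) = 1/(774201169/26328) = 26328/774201169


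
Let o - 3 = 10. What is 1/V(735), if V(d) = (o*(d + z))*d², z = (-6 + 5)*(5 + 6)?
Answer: 1/5084597700 ≈ 1.9667e-10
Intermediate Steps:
o = 13 (o = 3 + 10 = 13)
z = -11 (z = -1*11 = -11)
V(d) = d²*(-143 + 13*d) (V(d) = (13*(d - 11))*d² = (13*(-11 + d))*d² = (-143 + 13*d)*d² = d²*(-143 + 13*d))
1/V(735) = 1/(13*735²*(-11 + 735)) = 1/(13*540225*724) = 1/5084597700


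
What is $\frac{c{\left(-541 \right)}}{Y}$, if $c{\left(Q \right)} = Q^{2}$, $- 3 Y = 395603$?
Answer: $- \frac{878043}{395603} \approx -2.2195$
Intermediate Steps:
$Y = - \frac{395603}{3}$ ($Y = \left(- \frac{1}{3}\right) 395603 = - \frac{395603}{3} \approx -1.3187 \cdot 10^{5}$)
$\frac{c{\left(-541 \right)}}{Y} = \frac{\left(-541\right)^{2}}{- \frac{395603}{3}} = 292681 \left(- \frac{3}{395603}\right) = - \frac{878043}{395603}$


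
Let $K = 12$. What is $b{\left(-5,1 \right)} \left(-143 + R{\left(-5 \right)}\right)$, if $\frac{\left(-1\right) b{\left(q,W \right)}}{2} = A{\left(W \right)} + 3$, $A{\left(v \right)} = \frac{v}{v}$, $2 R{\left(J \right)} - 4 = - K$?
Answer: $1176$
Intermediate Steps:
$R{\left(J \right)} = -4$ ($R{\left(J \right)} = 2 + \frac{\left(-1\right) 12}{2} = 2 + \frac{1}{2} \left(-12\right) = 2 - 6 = -4$)
$A{\left(v \right)} = 1$
$b{\left(q,W \right)} = -8$ ($b{\left(q,W \right)} = - 2 \left(1 + 3\right) = \left(-2\right) 4 = -8$)
$b{\left(-5,1 \right)} \left(-143 + R{\left(-5 \right)}\right) = - 8 \left(-143 - 4\right) = \left(-8\right) \left(-147\right) = 1176$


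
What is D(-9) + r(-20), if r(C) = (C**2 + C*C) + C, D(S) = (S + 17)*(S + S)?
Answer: 636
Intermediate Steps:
D(S) = 2*S*(17 + S) (D(S) = (17 + S)*(2*S) = 2*S*(17 + S))
r(C) = C + 2*C**2 (r(C) = (C**2 + C**2) + C = 2*C**2 + C = C + 2*C**2)
D(-9) + r(-20) = 2*(-9)*(17 - 9) - 20*(1 + 2*(-20)) = 2*(-9)*8 - 20*(1 - 40) = -144 - 20*(-39) = -144 + 780 = 636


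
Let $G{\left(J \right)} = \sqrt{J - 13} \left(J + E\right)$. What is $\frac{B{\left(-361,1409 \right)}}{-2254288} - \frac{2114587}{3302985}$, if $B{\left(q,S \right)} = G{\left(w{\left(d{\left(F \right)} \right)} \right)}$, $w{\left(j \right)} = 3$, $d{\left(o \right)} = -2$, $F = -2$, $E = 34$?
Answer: $- \frac{2114587}{3302985} - \frac{37 i \sqrt{10}}{2254288} \approx -0.6402 - 5.1903 \cdot 10^{-5} i$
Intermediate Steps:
$G{\left(J \right)} = \sqrt{-13 + J} \left(34 + J\right)$ ($G{\left(J \right)} = \sqrt{J - 13} \left(J + 34\right) = \sqrt{-13 + J} \left(34 + J\right)$)
$B{\left(q,S \right)} = 37 i \sqrt{10}$ ($B{\left(q,S \right)} = \sqrt{-13 + 3} \left(34 + 3\right) = \sqrt{-10} \cdot 37 = i \sqrt{10} \cdot 37 = 37 i \sqrt{10}$)
$\frac{B{\left(-361,1409 \right)}}{-2254288} - \frac{2114587}{3302985} = \frac{37 i \sqrt{10}}{-2254288} - \frac{2114587}{3302985} = 37 i \sqrt{10} \left(- \frac{1}{2254288}\right) - \frac{2114587}{3302985} = - \frac{37 i \sqrt{10}}{2254288} - \frac{2114587}{3302985} = - \frac{2114587}{3302985} - \frac{37 i \sqrt{10}}{2254288}$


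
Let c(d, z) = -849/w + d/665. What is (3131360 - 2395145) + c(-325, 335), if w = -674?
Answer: 65995854137/89642 ≈ 7.3622e+5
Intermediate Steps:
c(d, z) = 849/674 + d/665 (c(d, z) = -849/(-674) + d/665 = -849*(-1/674) + d*(1/665) = 849/674 + d/665)
(3131360 - 2395145) + c(-325, 335) = (3131360 - 2395145) + (849/674 + (1/665)*(-325)) = 736215 + (849/674 - 65/133) = 736215 + 69107/89642 = 65995854137/89642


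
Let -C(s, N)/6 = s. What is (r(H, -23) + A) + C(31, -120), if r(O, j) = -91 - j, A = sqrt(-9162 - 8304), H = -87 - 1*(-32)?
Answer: -254 + I*sqrt(17466) ≈ -254.0 + 132.16*I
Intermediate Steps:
C(s, N) = -6*s
H = -55 (H = -87 + 32 = -55)
A = I*sqrt(17466) (A = sqrt(-17466) = I*sqrt(17466) ≈ 132.16*I)
(r(H, -23) + A) + C(31, -120) = ((-91 - 1*(-23)) + I*sqrt(17466)) - 6*31 = ((-91 + 23) + I*sqrt(17466)) - 186 = (-68 + I*sqrt(17466)) - 186 = -254 + I*sqrt(17466)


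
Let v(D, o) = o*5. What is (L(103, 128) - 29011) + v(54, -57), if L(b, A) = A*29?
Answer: -25584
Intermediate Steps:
v(D, o) = 5*o
L(b, A) = 29*A
(L(103, 128) - 29011) + v(54, -57) = (29*128 - 29011) + 5*(-57) = (3712 - 29011) - 285 = -25299 - 285 = -25584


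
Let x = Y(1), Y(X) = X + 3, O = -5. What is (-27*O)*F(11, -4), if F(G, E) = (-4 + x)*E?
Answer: 0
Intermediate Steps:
Y(X) = 3 + X
x = 4 (x = 3 + 1 = 4)
F(G, E) = 0 (F(G, E) = (-4 + 4)*E = 0*E = 0)
(-27*O)*F(11, -4) = -27*(-5)*0 = 135*0 = 0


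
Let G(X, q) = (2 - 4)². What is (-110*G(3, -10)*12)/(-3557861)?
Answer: 5280/3557861 ≈ 0.0014840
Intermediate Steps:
G(X, q) = 4 (G(X, q) = (-2)² = 4)
(-110*G(3, -10)*12)/(-3557861) = (-110*4*12)/(-3557861) = -440*12*(-1/3557861) = -5280*(-1/3557861) = 5280/3557861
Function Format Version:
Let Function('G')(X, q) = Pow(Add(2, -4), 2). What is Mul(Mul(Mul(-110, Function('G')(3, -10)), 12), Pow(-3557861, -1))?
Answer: Rational(5280, 3557861) ≈ 0.0014840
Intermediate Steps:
Function('G')(X, q) = 4 (Function('G')(X, q) = Pow(-2, 2) = 4)
Mul(Mul(Mul(-110, Function('G')(3, -10)), 12), Pow(-3557861, -1)) = Mul(Mul(Mul(-110, 4), 12), Pow(-3557861, -1)) = Mul(Mul(-440, 12), Rational(-1, 3557861)) = Mul(-5280, Rational(-1, 3557861)) = Rational(5280, 3557861)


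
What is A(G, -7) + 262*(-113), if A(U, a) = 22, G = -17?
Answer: -29584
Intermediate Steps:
A(G, -7) + 262*(-113) = 22 + 262*(-113) = 22 - 29606 = -29584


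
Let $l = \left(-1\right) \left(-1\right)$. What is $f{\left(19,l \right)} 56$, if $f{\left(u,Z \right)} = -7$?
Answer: $-392$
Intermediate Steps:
$l = 1$
$f{\left(19,l \right)} 56 = \left(-7\right) 56 = -392$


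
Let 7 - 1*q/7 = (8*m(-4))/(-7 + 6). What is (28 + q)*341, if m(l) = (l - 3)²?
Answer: 961961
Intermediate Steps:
m(l) = (-3 + l)²
q = 2793 (q = 49 - 7*8*(-3 - 4)²/(-7 + 6) = 49 - 7*8*(-7)²/(-1) = 49 - 7*8*49*(-1) = 49 - 2744*(-1) = 49 - 7*(-392) = 49 + 2744 = 2793)
(28 + q)*341 = (28 + 2793)*341 = 2821*341 = 961961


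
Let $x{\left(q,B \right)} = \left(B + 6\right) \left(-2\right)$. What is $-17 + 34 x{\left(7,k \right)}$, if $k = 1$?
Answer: $-493$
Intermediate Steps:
$x{\left(q,B \right)} = -12 - 2 B$ ($x{\left(q,B \right)} = \left(6 + B\right) \left(-2\right) = -12 - 2 B$)
$-17 + 34 x{\left(7,k \right)} = -17 + 34 \left(-12 - 2\right) = -17 + 34 \left(-14\right) = -17 - 476 = -493$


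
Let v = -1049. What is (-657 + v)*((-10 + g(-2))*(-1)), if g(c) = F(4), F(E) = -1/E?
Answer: -34973/2 ≈ -17487.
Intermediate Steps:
g(c) = -1/4
(-657 + v)*((-10 + g(-2))*(-1)) = (-657 - 1049)*((-10 - 1/4)*(-1)) = -(-34973)*(-1)/2 = -1706*41/4 = -34973/2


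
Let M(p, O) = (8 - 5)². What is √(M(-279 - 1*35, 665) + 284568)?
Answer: √284577 ≈ 533.46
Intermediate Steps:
M(p, O) = 9 (M(p, O) = 3² = 9)
√(M(-279 - 1*35, 665) + 284568) = √(9 + 284568) = √284577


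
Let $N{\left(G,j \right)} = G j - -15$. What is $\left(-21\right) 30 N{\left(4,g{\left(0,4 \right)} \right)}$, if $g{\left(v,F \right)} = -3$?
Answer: $-1890$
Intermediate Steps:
$N{\left(G,j \right)} = 15 + G j$ ($N{\left(G,j \right)} = G j + 15 = 15 + G j$)
$\left(-21\right) 30 N{\left(4,g{\left(0,4 \right)} \right)} = \left(-21\right) 30 \left(15 + 4 \left(-3\right)\right) = - 630 \left(15 - 12\right) = \left(-630\right) 3 = -1890$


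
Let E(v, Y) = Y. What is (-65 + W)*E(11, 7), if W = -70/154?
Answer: -5040/11 ≈ -458.18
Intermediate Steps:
W = -5/11 (W = -70*1/154 = -5/11 ≈ -0.45455)
(-65 + W)*E(11, 7) = (-65 - 5/11)*7 = -720/11*7 = -5040/11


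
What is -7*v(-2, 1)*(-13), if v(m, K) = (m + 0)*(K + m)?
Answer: 182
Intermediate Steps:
v(m, K) = m*(K + m)
-7*v(-2, 1)*(-13) = -(-14)*(1 - 2)*(-13) = -(-14)*(-1)*(-13) = -7*2*(-13) = -14*(-13) = 182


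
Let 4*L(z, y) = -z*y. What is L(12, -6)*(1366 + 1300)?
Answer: 47988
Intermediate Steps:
L(z, y) = -y*z/4 (L(z, y) = (-z*y)/4 = (-y*z)/4 = -y*z/4)
L(12, -6)*(1366 + 1300) = (-¼*(-6)*12)*(1366 + 1300) = 18*2666 = 47988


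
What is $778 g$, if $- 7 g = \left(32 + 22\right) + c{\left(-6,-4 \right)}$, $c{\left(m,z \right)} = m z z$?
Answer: $4668$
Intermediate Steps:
$c{\left(m,z \right)} = m z^{2}$
$g = 6$ ($g = - \frac{\left(32 + 22\right) - 6 \left(-4\right)^{2}}{7} = - \frac{54 - 96}{7} = \left(- \frac{1}{7}\right) \left(-42\right) = 6$)
$778 g = 778 \cdot 6 = 4668$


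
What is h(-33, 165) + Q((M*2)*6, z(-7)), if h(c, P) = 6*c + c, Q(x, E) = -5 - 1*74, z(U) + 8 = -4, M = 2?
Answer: -310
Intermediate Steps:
z(U) = -12 (z(U) = -8 - 4 = -12)
Q(x, E) = -79 (Q(x, E) = -5 - 74 = -79)
h(c, P) = 7*c
h(-33, 165) + Q((M*2)*6, z(-7)) = 7*(-33) - 79 = -231 - 79 = -310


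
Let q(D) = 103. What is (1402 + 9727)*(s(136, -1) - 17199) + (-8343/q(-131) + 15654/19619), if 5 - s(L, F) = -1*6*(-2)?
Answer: -3756757049791/19619 ≈ -1.9149e+8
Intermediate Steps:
s(L, F) = -7 (s(L, F) = 5 - (-1*6)*(-2) = 5 - (-6)*(-2) = 5 - 1*12 = 5 - 12 = -7)
(1402 + 9727)*(s(136, -1) - 17199) + (-8343/q(-131) + 15654/19619) = (1402 + 9727)*(-7 - 17199) + (-8343/103 + 15654/19619) = 11129*(-17206) + (-8343*1/103 + 15654*(1/19619)) = -191485574 + (-81 + 15654/19619) = -191485574 - 1573485/19619 = -3756757049791/19619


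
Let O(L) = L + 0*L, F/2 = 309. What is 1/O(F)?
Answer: 1/618 ≈ 0.0016181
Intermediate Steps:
F = 618 (F = 2*309 = 618)
O(L) = L (O(L) = L + 0 = L)
1/O(F) = 1/618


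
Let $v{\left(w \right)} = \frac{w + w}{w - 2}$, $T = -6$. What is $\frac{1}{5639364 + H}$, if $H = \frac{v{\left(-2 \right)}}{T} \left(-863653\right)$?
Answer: $\frac{6}{34699837} \approx 1.7291 \cdot 10^{-7}$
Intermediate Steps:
$v{\left(w \right)} = \frac{2 w}{-2 + w}$
$H = \frac{863653}{6}$ ($H = \frac{2 \left(-2\right) \frac{1}{-2 - 2}}{-6} \left(-863653\right) = 2 \left(-2\right) \frac{1}{-4} \left(- \frac{1}{6}\right) \left(-863653\right) = 2 \left(-2\right) \left(- \frac{1}{4}\right) \left(- \frac{1}{6}\right) \left(-863653\right) = 1 \left(- \frac{1}{6}\right) \left(-863653\right) = \left(- \frac{1}{6}\right) \left(-863653\right) = \frac{863653}{6} \approx 1.4394 \cdot 10^{5}$)
$\frac{1}{5639364 + H} = \frac{1}{5639364 + \frac{863653}{6}} = \frac{1}{\frac{34699837}{6}} = \frac{6}{34699837}$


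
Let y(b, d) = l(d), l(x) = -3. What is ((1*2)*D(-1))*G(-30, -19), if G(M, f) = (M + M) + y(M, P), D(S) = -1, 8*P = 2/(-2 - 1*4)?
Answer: 126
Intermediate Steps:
P = -1/24 (P = (2/(-2 - 1*4))/8 = (2/(-2 - 4))/8 = (2/(-6))/8 = (2*(-1/6))/8 = (1/8)*(-1/3) = -1/24 ≈ -0.041667)
y(b, d) = -3
G(M, f) = -3 + 2*M (G(M, f) = (M + M) - 3 = 2*M - 3 = -3 + 2*M)
((1*2)*D(-1))*G(-30, -19) = ((1*2)*(-1))*(-3 + 2*(-30)) = (2*(-1))*(-3 - 60) = -2*(-63) = 126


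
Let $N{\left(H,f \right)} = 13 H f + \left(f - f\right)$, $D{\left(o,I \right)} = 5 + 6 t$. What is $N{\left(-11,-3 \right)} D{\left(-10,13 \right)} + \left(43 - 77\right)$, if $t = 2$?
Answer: $7259$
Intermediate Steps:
$D{\left(o,I \right)} = 17$ ($D{\left(o,I \right)} = 5 + 6 \cdot 2 = 5 + 12 = 17$)
$N{\left(H,f \right)} = 13 H f$ ($N{\left(H,f \right)} = 13 H f + 0 = 13 H f$)
$N{\left(-11,-3 \right)} D{\left(-10,13 \right)} + \left(43 - 77\right) = 13 \left(-11\right) \left(-3\right) 17 + \left(43 - 77\right) = 429 \cdot 17 - 34 = 7293 - 34 = 7259$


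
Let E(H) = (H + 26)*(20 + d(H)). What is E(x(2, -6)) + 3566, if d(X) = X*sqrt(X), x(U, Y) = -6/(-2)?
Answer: 4146 + 87*sqrt(3) ≈ 4296.7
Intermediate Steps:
x(U, Y) = 3 (x(U, Y) = -6*(-1/2) = 3)
d(X) = X**(3/2)
E(H) = (20 + H**(3/2))*(26 + H) (E(H) = (H + 26)*(20 + H**(3/2)) = (26 + H)*(20 + H**(3/2)) = (20 + H**(3/2))*(26 + H))
E(x(2, -6)) + 3566 = (520 + 3**(5/2) + 20*3 + 26*3**(3/2)) + 3566 = (520 + 9*sqrt(3) + 60 + 26*(3*sqrt(3))) + 3566 = (520 + 9*sqrt(3) + 60 + 78*sqrt(3)) + 3566 = (580 + 87*sqrt(3)) + 3566 = 4146 + 87*sqrt(3)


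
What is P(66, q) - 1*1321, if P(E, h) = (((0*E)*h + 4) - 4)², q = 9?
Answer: -1321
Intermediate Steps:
P(E, h) = 0 (P(E, h) = ((0*h + 4) - 4)² = ((0 + 4) - 4)² = (4 - 4)² = 0² = 0)
P(66, q) - 1*1321 = 0 - 1*1321 = 0 - 1321 = -1321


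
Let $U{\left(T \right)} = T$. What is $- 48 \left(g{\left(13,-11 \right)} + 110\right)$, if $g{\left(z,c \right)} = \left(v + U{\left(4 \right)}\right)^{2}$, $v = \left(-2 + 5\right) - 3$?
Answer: $-6048$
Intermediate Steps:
$v = 0$ ($v = 3 - 3 = 0$)
$g{\left(z,c \right)} = 16$ ($g{\left(z,c \right)} = \left(0 + 4\right)^{2} = 4^{2} = 16$)
$- 48 \left(g{\left(13,-11 \right)} + 110\right) = - 48 \left(16 + 110\right) = \left(-48\right) 126 = -6048$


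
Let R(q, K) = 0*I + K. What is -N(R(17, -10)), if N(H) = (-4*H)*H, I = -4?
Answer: 400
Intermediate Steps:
R(q, K) = K (R(q, K) = 0*(-4) + K = 0 + K = K)
N(H) = -4*H**2
-N(R(17, -10)) = -(-4)*(-10)**2 = -(-4)*100 = -1*(-400) = 400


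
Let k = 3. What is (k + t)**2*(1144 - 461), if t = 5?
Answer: 43712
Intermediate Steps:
(k + t)**2*(1144 - 461) = (3 + 5)**2*(1144 - 461) = 8**2*683 = 64*683 = 43712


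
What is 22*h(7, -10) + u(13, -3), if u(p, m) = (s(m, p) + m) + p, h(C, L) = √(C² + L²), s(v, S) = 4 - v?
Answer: 17 + 22*√149 ≈ 285.54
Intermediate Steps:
u(p, m) = 4 + p (u(p, m) = ((4 - m) + m) + p = 4 + p)
22*h(7, -10) + u(13, -3) = 22*√(7² + (-10)²) + (4 + 13) = 22*√(49 + 100) + 17 = 22*√149 + 17 = 17 + 22*√149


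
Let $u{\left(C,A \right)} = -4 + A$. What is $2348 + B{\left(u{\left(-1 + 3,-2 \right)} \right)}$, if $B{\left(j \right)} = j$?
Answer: $2342$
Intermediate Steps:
$2348 + B{\left(u{\left(-1 + 3,-2 \right)} \right)} = 2348 - 6 = 2342$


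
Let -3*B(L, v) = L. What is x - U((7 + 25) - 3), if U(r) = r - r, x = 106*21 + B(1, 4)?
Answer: 6677/3 ≈ 2225.7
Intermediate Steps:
B(L, v) = -L/3
x = 6677/3 (x = 106*21 - ⅓*1 = 2226 - ⅓ = 6677/3 ≈ 2225.7)
U(r) = 0
x - U((7 + 25) - 3) = 6677/3 - 1*0 = 6677/3 + 0 = 6677/3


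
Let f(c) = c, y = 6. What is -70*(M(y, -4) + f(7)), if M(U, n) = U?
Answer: -910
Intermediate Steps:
-70*(M(y, -4) + f(7)) = -70*(6 + 7) = -70*13 = -910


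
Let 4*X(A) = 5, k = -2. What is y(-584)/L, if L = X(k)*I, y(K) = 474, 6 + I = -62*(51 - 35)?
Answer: -948/2495 ≈ -0.37996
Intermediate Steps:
X(A) = 5/4 (X(A) = (¼)*5 = 5/4)
I = -998 (I = -6 - 62*(51 - 35) = -6 - 62*16 = -6 - 992 = -998)
L = -2495/2 (L = (5/4)*(-998) = -2495/2 ≈ -1247.5)
y(-584)/L = 474/(-2495/2) = 474*(-2/2495) = -948/2495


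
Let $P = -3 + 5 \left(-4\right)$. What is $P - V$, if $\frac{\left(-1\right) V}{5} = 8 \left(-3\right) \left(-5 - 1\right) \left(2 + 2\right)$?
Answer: $2857$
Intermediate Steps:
$P = -23$ ($P = -3 - 20 = -23$)
$V = -2880$ ($V = - 5 \cdot 8 \left(-3\right) \left(-5 - 1\right) \left(2 + 2\right) = - 5 \left(- 24 \left(\left(-6\right) 4\right)\right) = - 5 \left(\left(-24\right) \left(-24\right)\right) = \left(-5\right) 576 = -2880$)
$P - V = -23 - -2880 = -23 + 2880 = 2857$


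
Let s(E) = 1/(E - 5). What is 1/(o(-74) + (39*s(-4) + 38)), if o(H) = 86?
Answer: 3/359 ≈ 0.0083565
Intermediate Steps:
s(E) = 1/(-5 + E)
1/(o(-74) + (39*s(-4) + 38)) = 1/(86 + (39/(-5 - 4) + 38)) = 1/(86 + (39/(-9) + 38)) = 1/(86 + (39*(-1/9) + 38)) = 1/(86 + (-13/3 + 38)) = 1/(86 + 101/3) = 1/(359/3) = 3/359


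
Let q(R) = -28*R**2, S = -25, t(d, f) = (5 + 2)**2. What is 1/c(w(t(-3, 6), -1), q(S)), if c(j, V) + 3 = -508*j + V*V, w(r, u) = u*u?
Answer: 1/306249489 ≈ 3.2653e-9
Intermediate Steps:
t(d, f) = 49 (t(d, f) = 7**2 = 49)
w(r, u) = u**2
c(j, V) = -3 + V**2 - 508*j (c(j, V) = -3 + (-508*j + V*V) = -3 + (-508*j + V**2) = -3 + (V**2 - 508*j) = -3 + V**2 - 508*j)
1/c(w(t(-3, 6), -1), q(S)) = 1/(-3 + (-28*(-25)**2)**2 - 508*(-1)**2) = 1/(-3 + (-28*625)**2 - 508*1) = 1/(-3 + (-17500)**2 - 508) = 1/(-3 + 306250000 - 508) = 1/306249489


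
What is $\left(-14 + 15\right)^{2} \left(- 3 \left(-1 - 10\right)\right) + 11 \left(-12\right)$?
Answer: $-99$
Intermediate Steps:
$\left(-14 + 15\right)^{2} \left(- 3 \left(-1 - 10\right)\right) + 11 \left(-12\right) = 1^{2} \left(\left(-3\right) \left(-11\right)\right) - 132 = 1 \cdot 33 - 132 = 33 - 132 = -99$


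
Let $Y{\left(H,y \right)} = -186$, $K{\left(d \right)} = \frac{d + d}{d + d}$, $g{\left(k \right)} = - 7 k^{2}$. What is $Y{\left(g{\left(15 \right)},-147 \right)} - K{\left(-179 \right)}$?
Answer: $-187$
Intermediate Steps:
$K{\left(d \right)} = 1$ ($K{\left(d \right)} = \frac{2 d}{2 d} = 2 d \frac{1}{2 d} = 1$)
$Y{\left(g{\left(15 \right)},-147 \right)} - K{\left(-179 \right)} = -186 - 1 = -187$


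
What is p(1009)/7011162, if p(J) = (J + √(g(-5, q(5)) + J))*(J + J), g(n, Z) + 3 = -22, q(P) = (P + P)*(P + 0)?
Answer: 1018081/3505581 + 2018*√246/3505581 ≈ 0.29945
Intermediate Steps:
q(P) = 2*P² (q(P) = (2*P)*P = 2*P²)
g(n, Z) = -25 (g(n, Z) = -3 - 22 = -25)
p(J) = 2*J*(J + √(-25 + J)) (p(J) = (J + √(-25 + J))*(J + J) = (J + √(-25 + J))*(2*J) = 2*J*(J + √(-25 + J)))
p(1009)/7011162 = (2*1009*(1009 + √(-25 + 1009)))/7011162 = (2*1009*(1009 + √984))*(1/7011162) = (2*1009*(1009 + 2*√246))*(1/7011162) = (2036162 + 4036*√246)*(1/7011162) = 1018081/3505581 + 2018*√246/3505581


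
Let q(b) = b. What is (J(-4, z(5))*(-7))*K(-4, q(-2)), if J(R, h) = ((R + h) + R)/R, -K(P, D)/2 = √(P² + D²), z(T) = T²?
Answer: -119*√5 ≈ -266.09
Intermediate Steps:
K(P, D) = -2*√(D² + P²) (K(P, D) = -2*√(P² + D²) = -2*√(D² + P²))
J(R, h) = (h + 2*R)/R
(J(-4, z(5))*(-7))*K(-4, q(-2)) = ((2 + 5²/(-4))*(-7))*(-2*√((-2)² + (-4)²)) = ((2 + 25*(-¼))*(-7))*(-2*√(4 + 16)) = ((2 - 25/4)*(-7))*(-4*√5) = (-17/4*(-7))*(-4*√5) = 119*(-4*√5)/4 = -119*√5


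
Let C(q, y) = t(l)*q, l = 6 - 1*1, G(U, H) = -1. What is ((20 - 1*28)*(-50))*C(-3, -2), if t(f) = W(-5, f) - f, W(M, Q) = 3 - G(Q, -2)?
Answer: 1200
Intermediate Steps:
W(M, Q) = 4 (W(M, Q) = 3 - 1*(-1) = 3 + 1 = 4)
l = 5 (l = 6 - 1 = 5)
t(f) = 4 - f
C(q, y) = -q (C(q, y) = (4 - 1*5)*q = (4 - 5)*q = -q)
((20 - 1*28)*(-50))*C(-3, -2) = ((20 - 1*28)*(-50))*(-1*(-3)) = ((20 - 28)*(-50))*3 = -8*(-50)*3 = 400*3 = 1200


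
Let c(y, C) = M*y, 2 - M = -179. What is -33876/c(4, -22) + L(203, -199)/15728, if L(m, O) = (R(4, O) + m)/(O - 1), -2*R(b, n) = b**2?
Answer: -5328024339/113870720 ≈ -46.790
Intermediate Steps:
M = 181 (M = 2 - 1*(-179) = 2 + 179 = 181)
R(b, n) = -b**2/2
L(m, O) = (-8 + m)/(-1 + O) (L(m, O) = (-1/2*4**2 + m)/(O - 1) = (-1/2*16 + m)/(-1 + O) = (-8 + m)/(-1 + O))
c(y, C) = 181*y
-33876/c(4, -22) + L(203, -199)/15728 = -33876/(181*4) + ((-8 + 203)/(-1 - 199))/15728 = -33876/724 + (195/(-200))*(1/15728) = -33876*1/724 - 1/200*195*(1/15728) = -8469/181 - 39/40*1/15728 = -8469/181 - 39/629120 = -5328024339/113870720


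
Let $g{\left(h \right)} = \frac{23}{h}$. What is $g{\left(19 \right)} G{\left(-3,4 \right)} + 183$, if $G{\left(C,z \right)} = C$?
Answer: $\frac{3408}{19} \approx 179.37$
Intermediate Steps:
$g{\left(19 \right)} G{\left(-3,4 \right)} + 183 = \frac{23}{19} \left(-3\right) + 183 = - \frac{69}{19} + 183 = \frac{3408}{19}$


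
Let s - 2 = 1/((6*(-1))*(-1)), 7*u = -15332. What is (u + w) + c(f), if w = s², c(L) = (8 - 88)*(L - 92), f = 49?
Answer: 316111/252 ≈ 1254.4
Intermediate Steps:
u = -15332/7 (u = (⅐)*(-15332) = -15332/7 ≈ -2190.3)
c(L) = 7360 - 80*L (c(L) = -80*(-92 + L) = 7360 - 80*L)
s = 13/6 (s = 2 + 1/((6*(-1))*(-1)) = 2 + 1/(-6*(-1)) = 2 + 1/6 = 2 + ⅙ = 13/6 ≈ 2.1667)
w = 169/36 (w = (13/6)² = 169/36 ≈ 4.6944)
(u + w) + c(f) = (-15332/7 + 169/36) + (7360 - 80*49) = -550769/252 + (7360 - 3920) = -550769/252 + 3440 = 316111/252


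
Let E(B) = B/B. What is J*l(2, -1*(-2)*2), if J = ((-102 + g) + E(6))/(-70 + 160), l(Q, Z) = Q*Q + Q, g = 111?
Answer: ⅔ ≈ 0.66667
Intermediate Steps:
E(B) = 1
l(Q, Z) = Q + Q² (l(Q, Z) = Q² + Q = Q + Q²)
J = ⅑ (J = ((-102 + 111) + 1)/(-70 + 160) = (9 + 1)/90 = 10*(1/90) = ⅑ ≈ 0.11111)
J*l(2, -1*(-2)*2) = (2*(1 + 2))/9 = (2*3)/9 = (⅑)*6 = ⅔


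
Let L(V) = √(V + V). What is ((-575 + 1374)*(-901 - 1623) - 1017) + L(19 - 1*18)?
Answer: -2017693 + √2 ≈ -2.0177e+6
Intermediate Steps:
L(V) = √2*√V (L(V) = √(2*V) = √2*√V)
((-575 + 1374)*(-901 - 1623) - 1017) + L(19 - 1*18) = ((-575 + 1374)*(-901 - 1623) - 1017) + √2*√(19 - 1*18) = (799*(-2524) - 1017) + √2*√(19 - 18) = (-2016676 - 1017) + √2*√1 = -2017693 + √2*1 = -2017693 + √2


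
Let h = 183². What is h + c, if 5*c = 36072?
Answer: 203517/5 ≈ 40703.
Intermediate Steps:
h = 33489
c = 36072/5 (c = (⅕)*36072 = 36072/5 ≈ 7214.4)
h + c = 33489 + 36072/5 = 203517/5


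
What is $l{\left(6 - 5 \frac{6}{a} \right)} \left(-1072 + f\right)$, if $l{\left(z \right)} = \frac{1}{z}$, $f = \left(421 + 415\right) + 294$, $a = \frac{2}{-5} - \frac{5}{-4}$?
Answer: $- \frac{493}{249} \approx -1.9799$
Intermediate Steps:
$a = \frac{17}{20}$ ($a = 2 \left(- \frac{1}{5}\right) - - \frac{5}{4} = - \frac{2}{5} + \frac{5}{4} = \frac{17}{20} \approx 0.85$)
$f = 1130$ ($f = 836 + 294 = 1130$)
$l{\left(6 - 5 \frac{6}{a} \right)} \left(-1072 + f\right) = \frac{-1072 + 1130}{6 - 5 \frac{6}{\frac{17}{20}}} = \frac{1}{6 - 5 \cdot 6 \cdot \frac{20}{17}} \cdot 58 = \frac{1}{6 - \frac{600}{17}} \cdot 58 = \frac{1}{- \frac{498}{17}} \cdot 58 = \left(- \frac{17}{498}\right) 58 = - \frac{493}{249}$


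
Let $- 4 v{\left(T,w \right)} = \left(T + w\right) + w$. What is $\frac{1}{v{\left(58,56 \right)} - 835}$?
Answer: $- \frac{2}{1755} \approx -0.0011396$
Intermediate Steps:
$v{\left(T,w \right)} = - \frac{w}{2} - \frac{T}{4}$ ($v{\left(T,w \right)} = - \frac{\left(T + w\right) + w}{4} = - \frac{T + 2 w}{4} = - \frac{w}{2} - \frac{T}{4}$)
$\frac{1}{v{\left(58,56 \right)} - 835} = \frac{1}{\left(\left(- \frac{1}{2}\right) 56 - \frac{29}{2}\right) - 835} = \frac{1}{\left(-28 - \frac{29}{2}\right) - 835} = \frac{1}{- \frac{85}{2} - 835} = \frac{1}{- \frac{1755}{2}} = - \frac{2}{1755}$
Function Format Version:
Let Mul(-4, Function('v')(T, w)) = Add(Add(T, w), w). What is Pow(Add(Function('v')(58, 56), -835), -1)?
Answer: Rational(-2, 1755) ≈ -0.0011396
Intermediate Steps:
Function('v')(T, w) = Add(Mul(Rational(-1, 2), w), Mul(Rational(-1, 4), T)) (Function('v')(T, w) = Mul(Rational(-1, 4), Add(Add(T, w), w)) = Mul(Rational(-1, 4), Add(T, Mul(2, w))) = Add(Mul(Rational(-1, 2), w), Mul(Rational(-1, 4), T)))
Pow(Add(Function('v')(58, 56), -835), -1) = Pow(Add(Add(Mul(Rational(-1, 2), 56), Mul(Rational(-1, 4), 58)), -835), -1) = Pow(Add(Add(-28, Rational(-29, 2)), -835), -1) = Pow(Add(Rational(-85, 2), -835), -1) = Pow(Rational(-1755, 2), -1) = Rational(-2, 1755)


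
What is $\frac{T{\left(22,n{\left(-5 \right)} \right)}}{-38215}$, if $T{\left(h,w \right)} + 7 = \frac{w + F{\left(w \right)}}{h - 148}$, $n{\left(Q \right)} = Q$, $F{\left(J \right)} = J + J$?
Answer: $\frac{289}{1605030} \approx 0.00018006$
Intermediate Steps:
$F{\left(J \right)} = 2 J$
$T{\left(h,w \right)} = -7 + \frac{3 w}{-148 + h}$ ($T{\left(h,w \right)} = -7 + \frac{w + 2 w}{h - 148} = -7 + \frac{3 w}{-148 + h}$)
$\frac{T{\left(22,n{\left(-5 \right)} \right)}}{-38215} = \frac{\frac{1}{-148 + 22} \left(1036 - 154 + 3 \left(-5\right)\right)}{-38215} = \frac{1036 - 154 - 15}{-126} \left(- \frac{1}{38215}\right) = \left(- \frac{1}{126}\right) 867 \left(- \frac{1}{38215}\right) = \left(- \frac{289}{42}\right) \left(- \frac{1}{38215}\right) = \frac{289}{1605030}$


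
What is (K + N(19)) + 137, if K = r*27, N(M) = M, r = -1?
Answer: 129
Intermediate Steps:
K = -27 (K = -1*27 = -27)
(K + N(19)) + 137 = (-27 + 19) + 137 = -8 + 137 = 129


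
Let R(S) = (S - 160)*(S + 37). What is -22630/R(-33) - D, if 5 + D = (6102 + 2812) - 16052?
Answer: 2768513/386 ≈ 7172.3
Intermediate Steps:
D = -7143 (D = -5 + ((6102 + 2812) - 16052) = -5 + (8914 - 16052) = -5 - 7138 = -7143)
R(S) = (-160 + S)*(37 + S)
-22630/R(-33) - D = -22630/(-5920 + (-33)**2 - 123*(-33)) - 1*(-7143) = -22630/(-5920 + 1089 + 4059) + 7143 = -22630/(-772) + 7143 = -22630*(-1/772) + 7143 = 11315/386 + 7143 = 2768513/386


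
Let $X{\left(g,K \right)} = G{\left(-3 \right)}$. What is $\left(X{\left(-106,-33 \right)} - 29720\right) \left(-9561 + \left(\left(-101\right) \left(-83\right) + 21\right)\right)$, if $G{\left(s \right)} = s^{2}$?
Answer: $34375627$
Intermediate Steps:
$X{\left(g,K \right)} = 9$ ($X{\left(g,K \right)} = \left(-3\right)^{2} = 9$)
$\left(X{\left(-106,-33 \right)} - 29720\right) \left(-9561 + \left(\left(-101\right) \left(-83\right) + 21\right)\right) = \left(9 - 29720\right) \left(-9561 + \left(\left(-101\right) \left(-83\right) + 21\right)\right) = - 29711 \left(-9561 + \left(8383 + 21\right)\right) = - 29711 \left(-9561 + 8404\right) = \left(-29711\right) \left(-1157\right) = 34375627$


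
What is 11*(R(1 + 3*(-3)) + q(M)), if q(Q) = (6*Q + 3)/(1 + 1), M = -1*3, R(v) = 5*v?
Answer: -1045/2 ≈ -522.50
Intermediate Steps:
M = -3
q(Q) = 3/2 + 3*Q (q(Q) = (3 + 6*Q)/2 = (3 + 6*Q)*(1/2) = 3/2 + 3*Q)
11*(R(1 + 3*(-3)) + q(M)) = 11*(5*(1 + 3*(-3)) + (3/2 + 3*(-3))) = 11*(5*(1 - 9) + (3/2 - 9)) = 11*(5*(-8) - 15/2) = 11*(-40 - 15/2) = 11*(-95/2) = -1045/2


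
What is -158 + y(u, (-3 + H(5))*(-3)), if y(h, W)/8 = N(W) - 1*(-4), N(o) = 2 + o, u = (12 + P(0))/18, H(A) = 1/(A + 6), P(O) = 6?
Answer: -442/11 ≈ -40.182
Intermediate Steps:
H(A) = 1/(6 + A)
u = 1 (u = (12 + 6)/18 = 18*(1/18) = 1)
y(h, W) = 48 + 8*W (y(h, W) = 8*((2 + W) - 1*(-4)) = 8*((2 + W) + 4) = 8*(6 + W) = 48 + 8*W)
-158 + y(u, (-3 + H(5))*(-3)) = -158 + (48 + 8*((-3 + 1/(6 + 5))*(-3))) = -158 + (48 + 8*((-3 + 1/11)*(-3))) = -158 + (48 + 8*(-32/11*(-3))) = -158 + (48 + 8*(96/11)) = -158 + (48 + 768/11) = -158 + 1296/11 = -442/11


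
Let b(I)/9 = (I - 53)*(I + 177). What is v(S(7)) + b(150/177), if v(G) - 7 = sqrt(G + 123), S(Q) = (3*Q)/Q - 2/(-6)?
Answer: -290558282/3481 + sqrt(1137)/3 ≈ -83459.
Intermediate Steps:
b(I) = 9*(-53 + I)*(177 + I) (b(I) = 9*((I - 53)*(I + 177)) = 9*((-53 + I)*(177 + I)) = 9*(-53 + I)*(177 + I))
S(Q) = 10/3 (S(Q) = 3 - 2*(-1/6) = 3 + 1/3 = 10/3)
v(G) = 7 + sqrt(123 + G) (v(G) = 7 + sqrt(G + 123) = 7 + sqrt(123 + G))
v(S(7)) + b(150/177) = (7 + sqrt(123 + 10/3)) + (-84429 + 9*(150/177)**2 + 1116*(150/177)) = (7 + sqrt(379/3)) + (-84429 + 9*(150*(1/177))**2 + 1116*(150*(1/177))) = (7 + sqrt(1137)/3) + (-84429 + 9*(50/59)**2 + 1116*(50/59)) = (7 + sqrt(1137)/3) + (-84429 + 9*(2500/3481) + 55800/59) = (7 + sqrt(1137)/3) + (-84429 + 22500/3481 + 55800/59) = (7 + sqrt(1137)/3) - 290582649/3481 = -290558282/3481 + sqrt(1137)/3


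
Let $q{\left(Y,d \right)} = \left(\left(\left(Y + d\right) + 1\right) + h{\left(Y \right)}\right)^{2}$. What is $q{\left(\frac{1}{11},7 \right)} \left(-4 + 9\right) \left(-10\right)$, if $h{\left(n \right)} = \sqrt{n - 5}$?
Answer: $- \frac{366350}{121} - \frac{26700 i \sqrt{66}}{121} \approx -3027.7 - 1792.7 i$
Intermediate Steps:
$h{\left(n \right)} = \sqrt{-5 + n}$
$q{\left(Y,d \right)} = \left(1 + Y + d + \sqrt{-5 + Y}\right)^{2}$ ($q{\left(Y,d \right)} = \left(\left(\left(Y + d\right) + 1\right) + \sqrt{-5 + Y}\right)^{2} = \left(\left(1 + Y + d\right) + \sqrt{-5 + Y}\right)^{2} = \left(1 + Y + d + \sqrt{-5 + Y}\right)^{2}$)
$q{\left(\frac{1}{11},7 \right)} \left(-4 + 9\right) \left(-10\right) = \left(1 + \frac{1}{11} + 7 + \sqrt{-5 + \frac{1}{11}}\right)^{2} \left(-4 + 9\right) \left(-10\right) = \left(1 + \frac{1}{11} + 7 + \sqrt{-5 + \frac{1}{11}}\right)^{2} \cdot 5 \left(-10\right) = \left(1 + \frac{1}{11} + 7 + \sqrt{- \frac{54}{11}}\right)^{2} \left(-50\right) = \left(1 + \frac{1}{11} + 7 + \frac{3 i \sqrt{66}}{11}\right)^{2} \left(-50\right) = \left(\frac{89}{11} + \frac{3 i \sqrt{66}}{11}\right)^{2} \left(-50\right) = - 50 \left(\frac{89}{11} + \frac{3 i \sqrt{66}}{11}\right)^{2}$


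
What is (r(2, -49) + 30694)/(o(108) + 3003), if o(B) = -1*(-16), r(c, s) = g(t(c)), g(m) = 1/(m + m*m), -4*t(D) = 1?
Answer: 92066/9057 ≈ 10.165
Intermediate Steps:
t(D) = -¼ (t(D) = -¼*1 = -¼)
g(m) = 1/(m + m²)
r(c, s) = -16/3 (r(c, s) = 1/((-¼)*(1 - ¼)) = -4/¾ = -4*4/3 = -16/3)
o(B) = 16
(r(2, -49) + 30694)/(o(108) + 3003) = (-16/3 + 30694)/(16 + 3003) = (92066/3)/3019 = (92066/3)*(1/3019) = 92066/9057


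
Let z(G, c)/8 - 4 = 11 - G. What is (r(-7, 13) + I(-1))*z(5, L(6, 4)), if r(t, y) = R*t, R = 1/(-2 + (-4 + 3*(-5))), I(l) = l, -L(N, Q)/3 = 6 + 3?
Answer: -160/3 ≈ -53.333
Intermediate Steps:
L(N, Q) = -27 (L(N, Q) = -3*(6 + 3) = -3*9 = -27)
R = -1/21 (R = 1/(-2 + (-4 - 15)) = 1/(-2 - 19) = 1/(-21) = -1/21 ≈ -0.047619)
z(G, c) = 120 - 8*G (z(G, c) = 32 + 8*(11 - G) = 32 + (88 - 8*G) = 120 - 8*G)
r(t, y) = -t/21
(r(-7, 13) + I(-1))*z(5, L(6, 4)) = (-1/21*(-7) - 1)*(120 - 8*5) = (1/3 - 1)*(120 - 40) = -2/3*80 = -160/3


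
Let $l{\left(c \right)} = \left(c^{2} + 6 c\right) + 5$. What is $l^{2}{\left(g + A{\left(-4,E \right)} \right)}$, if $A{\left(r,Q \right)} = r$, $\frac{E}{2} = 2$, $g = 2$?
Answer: $9$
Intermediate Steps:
$E = 4$ ($E = 2 \cdot 2 = 4$)
$l{\left(c \right)} = 5 + c^{2} + 6 c$
$l^{2}{\left(g + A{\left(-4,E \right)} \right)} = \left(5 + \left(2 - 4\right)^{2} + 6 \left(2 - 4\right)\right)^{2} = \left(5 + \left(-2\right)^{2} + 6 \left(-2\right)\right)^{2} = \left(5 + 4 - 12\right)^{2} = \left(-3\right)^{2} = 9$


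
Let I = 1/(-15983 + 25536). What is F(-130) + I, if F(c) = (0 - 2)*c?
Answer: 2483781/9553 ≈ 260.00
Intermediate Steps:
F(c) = -2*c
I = 1/9553 ≈ 0.00010468
F(-130) + I = -2*(-130) + 1/9553 = 260 + 1/9553 = 2483781/9553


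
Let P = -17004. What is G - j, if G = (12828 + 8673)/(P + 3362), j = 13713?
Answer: -187094247/13642 ≈ -13715.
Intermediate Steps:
G = -21501/13642 (G = (12828 + 8673)/(-17004 + 3362) = 21501/(-13642) = 21501*(-1/13642) = -21501/13642 ≈ -1.5761)
G - j = -21501/13642 - 1*13713 = -21501/13642 - 13713 = -187094247/13642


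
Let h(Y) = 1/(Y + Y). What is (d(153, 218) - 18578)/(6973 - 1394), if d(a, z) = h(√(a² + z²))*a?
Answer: -2654/797 + 153*√70933/791470414 ≈ -3.3299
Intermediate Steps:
h(Y) = 1/(2*Y)
d(a, z) = a/(2*√(a² + z²)) (d(a, z) = (1/(2*(√(a² + z²))))*a = (1/(2*√(a² + z²)))*a = a/(2*√(a² + z²)))
(d(153, 218) - 18578)/(6973 - 1394) = ((½)*153/√(153² + 218²) - 18578)/(6973 - 1394) = ((½)*153/√(23409 + 47524) - 18578)/5579 = ((½)*153/√70933 - 18578)*(1/5579) = ((½)*153*(√70933/70933) - 18578)*(1/5579) = (153*√70933/141866 - 18578)*(1/5579) = (-18578 + 153*√70933/141866)*(1/5579) = -2654/797 + 153*√70933/791470414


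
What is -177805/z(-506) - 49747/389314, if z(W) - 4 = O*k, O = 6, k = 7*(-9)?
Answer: 17300842598/36400859 ≈ 475.29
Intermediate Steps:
k = -63
z(W) = -374 (z(W) = 4 + 6*(-63) = 4 - 378 = -374)
-177805/z(-506) - 49747/389314 = -177805/(-374) - 49747/389314 = -177805*(-1/374) - 49747*1/389314 = 177805/374 - 49747/389314 = 17300842598/36400859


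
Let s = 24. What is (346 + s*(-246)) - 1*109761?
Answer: -115319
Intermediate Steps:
(346 + s*(-246)) - 1*109761 = (346 + 24*(-246)) - 1*109761 = (346 - 5904) - 109761 = -5558 - 109761 = -115319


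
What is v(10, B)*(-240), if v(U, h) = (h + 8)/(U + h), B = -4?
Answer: -160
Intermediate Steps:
v(U, h) = (8 + h)/(U + h)
v(10, B)*(-240) = ((8 - 4)/(10 - 4))*(-240) = (4/6)*(-240) = ((1/6)*4)*(-240) = (2/3)*(-240) = -160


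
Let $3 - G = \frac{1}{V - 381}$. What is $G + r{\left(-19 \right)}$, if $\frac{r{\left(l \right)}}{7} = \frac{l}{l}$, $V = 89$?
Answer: $\frac{2921}{292} \approx 10.003$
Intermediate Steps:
$G = \frac{877}{292}$ ($G = 3 - \frac{1}{89 - 381} = 3 - \frac{1}{-292} = 3 - - \frac{1}{292} = 3 + \frac{1}{292} = \frac{877}{292} \approx 3.0034$)
$r{\left(l \right)} = 7$ ($r{\left(l \right)} = 7 \frac{l}{l} = 7 \cdot 1 = 7$)
$G + r{\left(-19 \right)} = \frac{877}{292} + 7 = \frac{2921}{292}$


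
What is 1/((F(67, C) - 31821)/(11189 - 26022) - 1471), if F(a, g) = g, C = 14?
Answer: -14833/21787536 ≈ -0.00068080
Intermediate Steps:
1/((F(67, C) - 31821)/(11189 - 26022) - 1471) = 1/((14 - 31821)/(11189 - 26022) - 1471) = 1/(-31807/(-14833) - 1471) = 1/(-31807*(-1/14833) - 1471) = 1/(31807/14833 - 1471) = 1/(-21787536/14833) = -14833/21787536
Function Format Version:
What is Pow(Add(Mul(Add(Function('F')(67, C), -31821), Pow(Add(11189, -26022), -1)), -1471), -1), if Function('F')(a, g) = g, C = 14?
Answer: Rational(-14833, 21787536) ≈ -0.00068080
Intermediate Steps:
Pow(Add(Mul(Add(Function('F')(67, C), -31821), Pow(Add(11189, -26022), -1)), -1471), -1) = Pow(Add(Mul(Add(14, -31821), Pow(Add(11189, -26022), -1)), -1471), -1) = Pow(Add(Mul(-31807, Pow(-14833, -1)), -1471), -1) = Pow(Add(Mul(-31807, Rational(-1, 14833)), -1471), -1) = Pow(Add(Rational(31807, 14833), -1471), -1) = Pow(Rational(-21787536, 14833), -1) = Rational(-14833, 21787536)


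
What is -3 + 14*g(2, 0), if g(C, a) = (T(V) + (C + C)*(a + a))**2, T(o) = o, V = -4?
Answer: 221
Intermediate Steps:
g(C, a) = (-4 + 4*C*a)**2 (g(C, a) = (-4 + (C + C)*(a + a))**2 = (-4 + (2*C)*(2*a))**2 = (-4 + 4*C*a)**2)
-3 + 14*g(2, 0) = -3 + 14*(16*(-1 + 2*0)**2) = -3 + 14*(16*(-1 + 0)**2) = -3 + 14*(16*(-1)**2) = -3 + 14*(16*1) = -3 + 14*16 = -3 + 224 = 221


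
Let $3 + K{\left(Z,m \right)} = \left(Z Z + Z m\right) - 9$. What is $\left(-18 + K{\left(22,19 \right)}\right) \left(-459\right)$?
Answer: $-400248$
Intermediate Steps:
$K{\left(Z,m \right)} = -12 + Z^{2} + Z m$ ($K{\left(Z,m \right)} = -3 - \left(9 - Z Z - Z m\right) = -3 - \left(9 - Z^{2} - Z m\right) = -3 + \left(-9 + Z^{2} + Z m\right) = -12 + Z^{2} + Z m$)
$\left(-18 + K{\left(22,19 \right)}\right) \left(-459\right) = \left(-18 + \left(-12 + 22^{2} + 22 \cdot 19\right)\right) \left(-459\right) = \left(-18 + \left(-12 + 484 + 418\right)\right) \left(-459\right) = \left(-18 + 890\right) \left(-459\right) = 872 \left(-459\right) = -400248$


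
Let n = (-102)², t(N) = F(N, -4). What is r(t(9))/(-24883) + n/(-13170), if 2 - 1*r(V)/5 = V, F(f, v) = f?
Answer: -43070297/54618185 ≈ -0.78857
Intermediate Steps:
t(N) = N
r(V) = 10 - 5*V
n = 10404
r(t(9))/(-24883) + n/(-13170) = (10 - 5*9)/(-24883) + 10404/(-13170) = (10 - 45)*(-1/24883) + 10404*(-1/13170) = -35*(-1/24883) - 1734/2195 = 35/24883 - 1734/2195 = -43070297/54618185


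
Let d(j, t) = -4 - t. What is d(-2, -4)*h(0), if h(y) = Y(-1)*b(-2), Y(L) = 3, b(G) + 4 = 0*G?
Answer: 0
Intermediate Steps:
b(G) = -4 (b(G) = -4 + 0*G = -4 + 0 = -4)
h(y) = -12 (h(y) = 3*(-4) = -12)
d(-2, -4)*h(0) = (-4 - 1*(-4))*(-12) = (-4 + 4)*(-12) = 0*(-12) = 0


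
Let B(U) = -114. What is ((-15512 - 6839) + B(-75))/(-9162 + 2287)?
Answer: 4493/1375 ≈ 3.2676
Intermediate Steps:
((-15512 - 6839) + B(-75))/(-9162 + 2287) = ((-15512 - 6839) - 114)/(-9162 + 2287) = (-22351 - 114)/(-6875) = -22465*(-1/6875) = 4493/1375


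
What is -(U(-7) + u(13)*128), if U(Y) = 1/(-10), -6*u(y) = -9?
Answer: -1919/10 ≈ -191.90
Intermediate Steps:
u(y) = 3/2 (u(y) = -⅙*(-9) = 3/2)
U(Y) = -⅒
-(U(-7) + u(13)*128) = -(-⅒ + (3/2)*128) = -(-⅒ + 192) = -1*1919/10 = -1919/10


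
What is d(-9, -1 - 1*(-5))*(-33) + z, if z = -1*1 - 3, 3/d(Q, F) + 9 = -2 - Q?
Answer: 91/2 ≈ 45.500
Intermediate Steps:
d(Q, F) = 3/(-11 - Q) (d(Q, F) = 3/(-9 + (-2 - Q)) = 3/(-11 - Q))
z = -4 (z = -1 - 3 = -4)
d(-9, -1 - 1*(-5))*(-33) + z = -3/(11 - 9)*(-33) - 4 = -3/2*(-33) - 4 = 99/2 - 4 = 91/2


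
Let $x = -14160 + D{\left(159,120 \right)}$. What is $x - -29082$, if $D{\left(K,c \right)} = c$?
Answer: $15042$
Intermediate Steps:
$x = -14040$ ($x = -14160 + 120 = -14040$)
$x - -29082 = -14040 - -29082 = -14040 + 29082 = 15042$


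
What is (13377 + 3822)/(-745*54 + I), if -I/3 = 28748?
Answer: -5733/42158 ≈ -0.13599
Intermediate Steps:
I = -86244 (I = -3*28748 = -86244)
(13377 + 3822)/(-745*54 + I) = (13377 + 3822)/(-745*54 - 86244) = 17199/(-40230 - 86244) = 17199/(-126474) = 17199*(-1/126474) = -5733/42158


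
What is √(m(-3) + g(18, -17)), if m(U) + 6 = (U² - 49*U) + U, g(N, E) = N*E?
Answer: I*√159 ≈ 12.61*I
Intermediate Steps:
g(N, E) = E*N
m(U) = -6 + U² - 48*U (m(U) = -6 + ((U² - 49*U) + U) = -6 + (U² - 48*U) = -6 + U² - 48*U)
√(m(-3) + g(18, -17)) = √((-6 + (-3)² - 48*(-3)) - 17*18) = √((-6 + 9 + 144) - 306) = √(147 - 306) = √(-159) = I*√159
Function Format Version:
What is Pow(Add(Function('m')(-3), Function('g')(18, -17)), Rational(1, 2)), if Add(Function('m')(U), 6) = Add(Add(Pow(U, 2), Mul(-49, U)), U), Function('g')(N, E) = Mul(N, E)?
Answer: Mul(I, Pow(159, Rational(1, 2))) ≈ Mul(12.610, I)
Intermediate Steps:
Function('g')(N, E) = Mul(E, N)
Function('m')(U) = Add(-6, Pow(U, 2), Mul(-48, U)) (Function('m')(U) = Add(-6, Add(Add(Pow(U, 2), Mul(-49, U)), U)) = Add(-6, Add(Pow(U, 2), Mul(-48, U))) = Add(-6, Pow(U, 2), Mul(-48, U)))
Pow(Add(Function('m')(-3), Function('g')(18, -17)), Rational(1, 2)) = Pow(Add(Add(-6, Pow(-3, 2), Mul(-48, -3)), Mul(-17, 18)), Rational(1, 2)) = Pow(Add(Add(-6, 9, 144), -306), Rational(1, 2)) = Pow(Add(147, -306), Rational(1, 2)) = Pow(-159, Rational(1, 2)) = Mul(I, Pow(159, Rational(1, 2)))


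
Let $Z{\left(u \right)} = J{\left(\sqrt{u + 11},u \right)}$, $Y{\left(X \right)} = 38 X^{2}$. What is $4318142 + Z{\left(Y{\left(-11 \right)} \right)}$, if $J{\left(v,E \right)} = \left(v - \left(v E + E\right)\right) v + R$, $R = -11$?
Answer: $-16869442 - 4598 \sqrt{4609} \approx -1.7182 \cdot 10^{7}$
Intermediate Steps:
$J{\left(v,E \right)} = -11 + v \left(v - E - E v\right)$ ($J{\left(v,E \right)} = \left(v - \left(v E + E\right)\right) v - 11 = \left(v - \left(E v + E\right)\right) v - 11 = \left(v - \left(E + E v\right)\right) v - 11 = \left(v - E - E v\right) v - 11 = v \left(v - E - E v\right) - 11 = -11 + v \left(v - E - E v\right)$)
$Z{\left(u \right)} = u - u \sqrt{11 + u} - u \left(11 + u\right)$ ($Z{\left(u \right)} = -11 + \left(\sqrt{u + 11}\right)^{2} - u \sqrt{u + 11} - u \left(\sqrt{u + 11}\right)^{2} = -11 + \left(\sqrt{11 + u}\right)^{2} - u \sqrt{11 + u} - u \left(\sqrt{11 + u}\right)^{2} = -11 + \left(11 + u\right) - u \sqrt{11 + u} - u \left(11 + u\right) = u - u \sqrt{11 + u} - u \left(11 + u\right)$)
$4318142 + Z{\left(Y{\left(-11 \right)} \right)} = 4318142 + 38 \left(-11\right)^{2} \left(-10 - 38 \left(-11\right)^{2} - \sqrt{11 + 38 \left(-11\right)^{2}}\right) = 4318142 + 38 \cdot 121 \left(-10 - 38 \cdot 121 - \sqrt{11 + 38 \cdot 121}\right) = 4318142 + 4598 \left(-10 - 4598 - \sqrt{11 + 4598}\right) = 4318142 + 4598 \left(-10 - 4598 - \sqrt{4609}\right) = 4318142 + 4598 \left(-4608 - \sqrt{4609}\right) = 4318142 - \left(21187584 + 4598 \sqrt{4609}\right) = -16869442 - 4598 \sqrt{4609}$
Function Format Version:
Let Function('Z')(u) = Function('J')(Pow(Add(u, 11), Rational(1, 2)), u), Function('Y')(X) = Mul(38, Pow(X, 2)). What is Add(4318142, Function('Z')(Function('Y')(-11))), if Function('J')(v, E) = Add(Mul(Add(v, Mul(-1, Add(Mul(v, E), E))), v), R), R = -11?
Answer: Add(-16869442, Mul(-4598, Pow(4609, Rational(1, 2)))) ≈ -1.7182e+7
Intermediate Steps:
Function('J')(v, E) = Add(-11, Mul(v, Add(v, Mul(-1, E), Mul(-1, E, v)))) (Function('J')(v, E) = Add(Mul(Add(v, Mul(-1, Add(Mul(v, E), E))), v), -11) = Add(Mul(Add(v, Mul(-1, Add(Mul(E, v), E))), v), -11) = Add(Mul(Add(v, Mul(-1, Add(E, Mul(E, v)))), v), -11) = Add(Mul(Add(v, Add(Mul(-1, E), Mul(-1, E, v))), v), -11) = Add(Mul(Add(v, Mul(-1, E), Mul(-1, E, v)), v), -11) = Add(Mul(v, Add(v, Mul(-1, E), Mul(-1, E, v))), -11) = Add(-11, Mul(v, Add(v, Mul(-1, E), Mul(-1, E, v)))))
Function('Z')(u) = Add(u, Mul(-1, u, Pow(Add(11, u), Rational(1, 2))), Mul(-1, u, Add(11, u))) (Function('Z')(u) = Add(-11, Pow(Pow(Add(u, 11), Rational(1, 2)), 2), Mul(-1, u, Pow(Add(u, 11), Rational(1, 2))), Mul(-1, u, Pow(Pow(Add(u, 11), Rational(1, 2)), 2))) = Add(-11, Pow(Pow(Add(11, u), Rational(1, 2)), 2), Mul(-1, u, Pow(Add(11, u), Rational(1, 2))), Mul(-1, u, Pow(Pow(Add(11, u), Rational(1, 2)), 2))) = Add(-11, Add(11, u), Mul(-1, u, Pow(Add(11, u), Rational(1, 2))), Mul(-1, u, Add(11, u))) = Add(u, Mul(-1, u, Pow(Add(11, u), Rational(1, 2))), Mul(-1, u, Add(11, u))))
Add(4318142, Function('Z')(Function('Y')(-11))) = Add(4318142, Mul(Mul(38, Pow(-11, 2)), Add(-10, Mul(-1, Mul(38, Pow(-11, 2))), Mul(-1, Pow(Add(11, Mul(38, Pow(-11, 2))), Rational(1, 2)))))) = Add(4318142, Mul(Mul(38, 121), Add(-10, Mul(-1, Mul(38, 121)), Mul(-1, Pow(Add(11, Mul(38, 121)), Rational(1, 2)))))) = Add(4318142, Mul(4598, Add(-10, Mul(-1, 4598), Mul(-1, Pow(Add(11, 4598), Rational(1, 2)))))) = Add(4318142, Mul(4598, Add(-10, -4598, Mul(-1, Pow(4609, Rational(1, 2)))))) = Add(4318142, Mul(4598, Add(-4608, Mul(-1, Pow(4609, Rational(1, 2)))))) = Add(4318142, Add(-21187584, Mul(-4598, Pow(4609, Rational(1, 2))))) = Add(-16869442, Mul(-4598, Pow(4609, Rational(1, 2))))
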